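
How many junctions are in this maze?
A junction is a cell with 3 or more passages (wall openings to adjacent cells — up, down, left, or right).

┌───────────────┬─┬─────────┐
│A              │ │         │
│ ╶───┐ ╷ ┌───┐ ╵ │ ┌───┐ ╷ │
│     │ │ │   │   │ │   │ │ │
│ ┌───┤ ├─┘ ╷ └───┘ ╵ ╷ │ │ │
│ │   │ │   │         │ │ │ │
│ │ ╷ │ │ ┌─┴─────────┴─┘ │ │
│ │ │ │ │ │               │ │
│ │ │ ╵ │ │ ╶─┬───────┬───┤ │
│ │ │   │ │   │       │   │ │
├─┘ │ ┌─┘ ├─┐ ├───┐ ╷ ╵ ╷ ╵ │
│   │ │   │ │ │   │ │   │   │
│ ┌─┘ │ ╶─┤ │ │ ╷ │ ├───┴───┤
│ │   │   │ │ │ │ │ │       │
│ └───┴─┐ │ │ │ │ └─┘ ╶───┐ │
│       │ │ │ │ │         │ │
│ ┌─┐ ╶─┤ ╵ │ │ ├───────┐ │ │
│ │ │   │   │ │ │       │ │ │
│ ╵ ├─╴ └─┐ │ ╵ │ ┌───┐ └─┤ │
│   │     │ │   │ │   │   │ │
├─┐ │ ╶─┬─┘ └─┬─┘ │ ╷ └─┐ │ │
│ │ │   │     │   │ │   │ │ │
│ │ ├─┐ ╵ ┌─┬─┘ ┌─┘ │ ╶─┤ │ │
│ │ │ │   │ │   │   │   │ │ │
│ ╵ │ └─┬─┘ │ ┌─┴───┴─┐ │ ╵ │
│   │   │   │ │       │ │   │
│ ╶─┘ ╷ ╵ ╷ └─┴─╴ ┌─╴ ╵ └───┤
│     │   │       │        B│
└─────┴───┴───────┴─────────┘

Checking each cell for number of passages:

Junctions found (3+ passages):
  (0, 3): 3 passages
  (0, 4): 3 passages
  (0, 12): 3 passages
  (1, 0): 3 passages
  (2, 9): 3 passages
  (4, 2): 3 passages
  (4, 9): 3 passages
  (7, 0): 3 passages
  (7, 2): 3 passages
  (7, 10): 3 passages
  (8, 5): 3 passages
  (9, 1): 3 passages
  (9, 3): 3 passages
  (10, 5): 3 passages
  (10, 10): 3 passages
  (12, 0): 3 passages
  (12, 2): 3 passages
  (12, 5): 3 passages
  (12, 8): 3 passages
  (13, 10): 3 passages
  (13, 11): 3 passages
Total junctions: 21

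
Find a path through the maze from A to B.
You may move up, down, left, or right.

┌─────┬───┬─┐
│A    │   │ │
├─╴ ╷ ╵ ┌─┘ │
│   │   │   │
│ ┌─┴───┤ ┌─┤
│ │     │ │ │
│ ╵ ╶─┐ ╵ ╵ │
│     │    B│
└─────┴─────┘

Finding the shortest path through the maze:
Path length: 12 steps
Directions: right → down → left → down → down → right → up → right → right → down → right → right

Solution:

┌─────┬───┬─┐
│A ↓  │   │ │
├─╴ ╷ ╵ ┌─┘ │
│↓ ↲│   │   │
│ ┌─┴───┤ ┌─┤
│↓│↱ → ↓│ │ │
│ ╵ ╶─┐ ╵ ╵ │
│↳ ↑  │↳ → B│
└─────┴─────┘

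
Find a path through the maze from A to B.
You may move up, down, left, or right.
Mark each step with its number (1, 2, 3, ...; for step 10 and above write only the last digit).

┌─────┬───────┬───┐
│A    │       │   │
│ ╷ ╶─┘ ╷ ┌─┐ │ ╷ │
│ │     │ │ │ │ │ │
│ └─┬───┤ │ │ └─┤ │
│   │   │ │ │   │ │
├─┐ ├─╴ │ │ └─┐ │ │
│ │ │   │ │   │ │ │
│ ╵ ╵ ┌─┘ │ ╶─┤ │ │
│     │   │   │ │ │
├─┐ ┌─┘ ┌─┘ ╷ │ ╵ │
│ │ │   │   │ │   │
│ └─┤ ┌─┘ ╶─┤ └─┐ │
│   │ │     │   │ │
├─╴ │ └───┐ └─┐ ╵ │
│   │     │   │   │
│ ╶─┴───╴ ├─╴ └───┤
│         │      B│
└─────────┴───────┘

Finding the shortest path through the maze:
Path length: 32 steps
Directions: right → down → right → right → up → right → right → right → down → down → right → down → down → down → right → down → down → left → up → left → up → up → left → down → left → down → right → down → right → down → right → right

Solution:

┌─────┬───────┬───┐
│A 1  │5 6 7 8│   │
│ ╷ ╶─┘ ╷ ┌─┐ │ ╷ │
│ │2 3 4│ │ │9│ │ │
│ └─┬───┤ │ │ └─┤ │
│   │   │ │ │0 1│ │
├─┐ ├─╴ │ │ └─┐ │ │
│ │ │   │ │   │2│ │
│ ╵ ╵ ┌─┘ │ ╶─┤ │ │
│     │   │3 2│3│ │
├─┐ ┌─┘ ┌─┘ ╷ │ ╵ │
│ │ │   │5 4│1│4 5│
│ └─┤ ┌─┘ ╶─┤ └─┐ │
│   │ │  6 7│0 9│6│
├─╴ │ └───┐ └─┐ ╵ │
│   │     │8 9│8 7│
│ ╶─┴───╴ ├─╴ └───┤
│         │  0 1 B│
└─────────┴───────┘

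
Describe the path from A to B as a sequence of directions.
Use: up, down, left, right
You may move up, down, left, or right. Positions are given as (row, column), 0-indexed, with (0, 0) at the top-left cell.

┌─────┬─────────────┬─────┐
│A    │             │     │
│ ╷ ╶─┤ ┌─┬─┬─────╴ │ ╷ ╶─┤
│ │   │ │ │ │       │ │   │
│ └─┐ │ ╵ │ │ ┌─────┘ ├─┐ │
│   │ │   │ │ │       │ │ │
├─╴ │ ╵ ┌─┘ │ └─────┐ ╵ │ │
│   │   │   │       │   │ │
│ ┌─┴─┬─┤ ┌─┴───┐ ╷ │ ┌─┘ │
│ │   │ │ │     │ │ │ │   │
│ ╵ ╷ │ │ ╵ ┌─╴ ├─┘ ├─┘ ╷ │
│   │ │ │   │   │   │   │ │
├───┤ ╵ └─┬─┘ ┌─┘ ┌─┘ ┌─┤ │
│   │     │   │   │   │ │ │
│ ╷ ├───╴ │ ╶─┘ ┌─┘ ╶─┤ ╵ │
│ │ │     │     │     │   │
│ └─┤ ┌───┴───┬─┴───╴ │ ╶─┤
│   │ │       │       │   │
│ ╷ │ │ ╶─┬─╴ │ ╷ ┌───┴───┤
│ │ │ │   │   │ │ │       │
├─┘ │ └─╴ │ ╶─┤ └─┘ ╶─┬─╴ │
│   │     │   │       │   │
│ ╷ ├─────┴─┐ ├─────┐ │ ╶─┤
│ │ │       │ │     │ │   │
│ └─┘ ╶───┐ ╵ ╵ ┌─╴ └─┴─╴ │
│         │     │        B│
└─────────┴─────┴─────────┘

Finding the path and converting it to directions:
Path through cells: (0,0) → (1,0) → (2,0) → (2,1) → (3,1) → (3,0) → (4,0) → (5,0) → (5,1) → (4,1) → (4,2) → (5,2) → (6,2) → (6,3) → (6,4) → (7,4) → (7,3) → (7,2) → (8,2) → (9,2) → (10,2) → (10,3) → (10,4) → (9,4) → (9,3) → (8,3) → (8,4) → (8,5) → (8,6) → (9,6) → (9,5) → (10,5) → (10,6) → (11,6) → (12,6) → (12,7) → (11,7) → (11,8) → (11,9) → (12,9) → (12,10) → (12,11) → (12,12)
Directions: down, down, right, down, left, down, down, right, up, right, down, down, right, right, down, left, left, down, down, down, right, right, up, left, up, right, right, right, down, left, down, right, down, down, right, up, right, right, down, right, right, right

Solution:

┌─────┬─────────────┬─────┐
│A    │             │     │
│ ╷ ╶─┤ ┌─┬─┬─────╴ │ ╷ ╶─┤
│↓│   │ │ │ │       │ │   │
│ └─┐ │ ╵ │ │ ┌─────┘ ├─┐ │
│↳ ↓│ │   │ │ │       │ │ │
├─╴ │ ╵ ┌─┘ │ └─────┐ ╵ │ │
│↓ ↲│   │   │       │   │ │
│ ┌─┴─┬─┤ ┌─┴───┐ ╷ │ ┌─┘ │
│↓│↱ ↓│ │ │     │ │ │ │   │
│ ╵ ╷ │ │ ╵ ┌─╴ ├─┘ ├─┘ ╷ │
│↳ ↑│↓│ │   │   │   │   │ │
├───┤ ╵ └─┬─┘ ┌─┘ ┌─┘ ┌─┤ │
│   │↳ → ↓│   │   │   │ │ │
│ ╷ ├───╴ │ ╶─┘ ┌─┘ ╶─┤ ╵ │
│ │ │↓ ← ↲│     │     │   │
│ └─┤ ┌───┴───┬─┴───╴ │ ╶─┤
│   │↓│↱ → → ↓│       │   │
│ ╷ │ │ ╶─┬─╴ │ ╷ ┌───┴───┤
│ │ │↓│↑ ↰│↓ ↲│ │ │       │
├─┘ │ └─╴ │ ╶─┤ └─┘ ╶─┬─╴ │
│   │↳ → ↑│↳ ↓│       │   │
│ ╷ ├─────┴─┐ ├─────┐ │ ╶─┤
│ │ │       │↓│↱ → ↓│ │   │
│ └─┘ ╶───┐ ╵ ╵ ┌─╴ └─┴─╴ │
│         │  ↳ ↑│  ↳ → → B│
└─────────┴─────┴─────────┘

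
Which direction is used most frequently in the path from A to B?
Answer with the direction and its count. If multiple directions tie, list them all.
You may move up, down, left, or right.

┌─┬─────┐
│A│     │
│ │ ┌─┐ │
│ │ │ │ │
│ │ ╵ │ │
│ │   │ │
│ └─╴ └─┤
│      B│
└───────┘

Directions: down, down, down, right, right, right
Counts: {'down': 3, 'right': 3}
Most common: down and right (tied at 3 times each)

Solution:

┌─┬─────┐
│A│     │
│ │ ┌─┐ │
│↓│ │ │ │
│ │ ╵ │ │
│↓│   │ │
│ └─╴ └─┤
│↳ → → B│
└───────┘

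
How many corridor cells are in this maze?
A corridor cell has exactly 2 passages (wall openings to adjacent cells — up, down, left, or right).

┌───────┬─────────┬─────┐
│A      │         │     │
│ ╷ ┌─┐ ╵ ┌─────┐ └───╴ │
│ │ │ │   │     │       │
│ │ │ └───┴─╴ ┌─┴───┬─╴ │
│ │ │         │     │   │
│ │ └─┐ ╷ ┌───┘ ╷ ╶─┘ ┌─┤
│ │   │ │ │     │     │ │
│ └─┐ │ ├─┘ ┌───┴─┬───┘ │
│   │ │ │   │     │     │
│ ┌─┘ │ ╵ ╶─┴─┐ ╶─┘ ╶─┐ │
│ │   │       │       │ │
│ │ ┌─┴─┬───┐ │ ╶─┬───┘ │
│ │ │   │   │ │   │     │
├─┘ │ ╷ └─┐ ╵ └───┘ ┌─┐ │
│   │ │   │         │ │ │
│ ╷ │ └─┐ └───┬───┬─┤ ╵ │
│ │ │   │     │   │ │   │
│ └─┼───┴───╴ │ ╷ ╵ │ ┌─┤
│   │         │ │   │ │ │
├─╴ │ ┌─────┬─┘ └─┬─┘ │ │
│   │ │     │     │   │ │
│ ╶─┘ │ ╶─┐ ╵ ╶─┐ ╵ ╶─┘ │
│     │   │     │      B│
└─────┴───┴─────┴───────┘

Counting cells with exactly 2 passages:
Total corridor cells: 104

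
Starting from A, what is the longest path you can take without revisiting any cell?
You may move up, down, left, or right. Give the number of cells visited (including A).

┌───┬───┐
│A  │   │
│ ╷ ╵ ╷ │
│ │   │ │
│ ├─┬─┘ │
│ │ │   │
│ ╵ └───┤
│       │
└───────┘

Finding longest simple path using DFS:
Start: (0, 0)
Longest path visits 9 cells
Path: A → right → down → right → up → right → down → down → left

Solution:

┌───┬───┐
│A ↓│↱ ↓│
│ ╷ ╵ ╷ │
│ │↳ ↑│↓│
│ ├─┬─┘ │
│ │ │B ↲│
│ ╵ └───┤
│       │
└───────┘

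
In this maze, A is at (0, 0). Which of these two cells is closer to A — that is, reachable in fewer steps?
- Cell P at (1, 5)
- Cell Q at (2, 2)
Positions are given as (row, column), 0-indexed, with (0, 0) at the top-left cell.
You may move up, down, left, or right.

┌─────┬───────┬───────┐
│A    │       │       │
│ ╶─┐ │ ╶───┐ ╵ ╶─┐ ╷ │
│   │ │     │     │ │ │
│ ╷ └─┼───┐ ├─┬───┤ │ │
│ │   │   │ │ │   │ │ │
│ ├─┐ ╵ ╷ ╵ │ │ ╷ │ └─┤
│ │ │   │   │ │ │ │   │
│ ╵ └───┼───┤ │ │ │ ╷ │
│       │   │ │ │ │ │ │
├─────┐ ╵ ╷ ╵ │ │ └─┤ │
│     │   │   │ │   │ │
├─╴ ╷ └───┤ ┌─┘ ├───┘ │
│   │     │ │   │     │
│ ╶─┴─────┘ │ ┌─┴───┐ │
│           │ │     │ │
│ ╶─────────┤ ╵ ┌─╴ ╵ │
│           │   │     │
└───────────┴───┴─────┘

Shortest path A → P at (1, 5): 12 steps
Shortest path A → Q at (2, 2): 4 steps

Q is closer (4 steps vs 12 steps).

Path to P:

┌─────┬───────┬───────┐
│A    │       │       │
│ ╶─┐ │ ╶───┐ ╵ ╶─┐ ╷ │
│↳ ↓│ │    P│     │ │ │
│ ╷ └─┼───┐ ├─┬───┤ │ │
│ │↳ ↓│↱ ↓│↑│ │   │ │ │
│ ├─┐ ╵ ╷ ╵ │ │ ╷ │ └─┤
│ │ │↳ ↑│↳ ↑│ │ │ │   │
│ ╵ └───┼───┤ │ │ │ ╷ │
│       │   │ │ │ │ │ │
├─────┐ ╵ ╷ ╵ │ │ └─┤ │
│     │   │   │ │   │ │
├─╴ ╷ └───┤ ┌─┘ ├───┘ │
│   │     │ │   │     │
│ ╶─┴─────┘ │ ┌─┴───┐ │
│           │ │     │ │
│ ╶─────────┤ ╵ ┌─╴ ╵ │
│           │   │     │
└───────────┴───┴─────┘

Path to Q:

┌─────┬───────┬───────┐
│A    │       │       │
│ ╶─┐ │ ╶───┐ ╵ ╶─┐ ╷ │
│↳ ↓│ │     │     │ │ │
│ ╷ └─┼───┐ ├─┬───┤ │ │
│ │↳ Q│   │ │ │   │ │ │
│ ├─┐ ╵ ╷ ╵ │ │ ╷ │ └─┤
│ │ │   │   │ │ │ │   │
│ ╵ └───┼───┤ │ │ │ ╷ │
│       │   │ │ │ │ │ │
├─────┐ ╵ ╷ ╵ │ │ └─┤ │
│     │   │   │ │   │ │
├─╴ ╷ └───┤ ┌─┘ ├───┘ │
│   │     │ │   │     │
│ ╶─┴─────┘ │ ┌─┴───┐ │
│           │ │     │ │
│ ╶─────────┤ ╵ ┌─╴ ╵ │
│           │   │     │
└───────────┴───┴─────┘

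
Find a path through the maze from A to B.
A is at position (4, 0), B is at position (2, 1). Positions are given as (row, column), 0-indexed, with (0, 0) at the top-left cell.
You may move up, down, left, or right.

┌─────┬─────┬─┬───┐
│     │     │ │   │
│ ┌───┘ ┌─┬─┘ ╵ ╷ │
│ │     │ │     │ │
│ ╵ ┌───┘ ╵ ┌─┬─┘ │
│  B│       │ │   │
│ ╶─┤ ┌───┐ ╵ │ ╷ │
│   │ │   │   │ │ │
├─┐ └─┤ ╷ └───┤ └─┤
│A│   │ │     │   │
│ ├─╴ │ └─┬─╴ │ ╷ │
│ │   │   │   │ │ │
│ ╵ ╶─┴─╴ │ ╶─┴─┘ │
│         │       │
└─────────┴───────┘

Finding the shortest path from (4, 0) to (2, 1):
Path length: 11 steps
Directions: down → down → right → up → right → up → left → up → left → up → right

Solution:

┌─────┬─────┬─┬───┐
│     │     │ │   │
│ ┌───┘ ┌─┬─┘ ╵ ╷ │
│ │     │ │     │ │
│ ╵ ┌───┘ ╵ ┌─┬─┘ │
│↱ B│       │ │   │
│ ╶─┤ ┌───┐ ╵ │ ╷ │
│↑ ↰│ │   │   │ │ │
├─┐ └─┤ ╷ └───┤ └─┤
│A│↑ ↰│ │     │   │
│ ├─╴ │ └─┬─╴ │ ╷ │
│↓│↱ ↑│   │   │ │ │
│ ╵ ╶─┴─╴ │ ╶─┴─┘ │
│↳ ↑      │       │
└─────────┴───────┘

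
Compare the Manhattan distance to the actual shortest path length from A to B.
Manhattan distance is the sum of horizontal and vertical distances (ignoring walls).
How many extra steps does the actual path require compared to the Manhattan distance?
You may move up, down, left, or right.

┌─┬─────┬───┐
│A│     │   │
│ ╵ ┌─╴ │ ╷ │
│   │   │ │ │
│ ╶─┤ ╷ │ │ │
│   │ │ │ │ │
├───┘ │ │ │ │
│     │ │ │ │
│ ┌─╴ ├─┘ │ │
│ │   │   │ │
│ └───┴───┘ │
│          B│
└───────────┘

Manhattan distance: |5 - 0| + |5 - 0| = 10
Actual path length: 18
Extra steps: 18 - 10 = 8

Solution:

┌─┬─────┬───┐
│A│↱ → ↓│   │
│ ╵ ┌─╴ │ ╷ │
│↳ ↑│↓ ↲│ │ │
│ ╶─┤ ╷ │ │ │
│   │↓│ │ │ │
├───┘ │ │ │ │
│↓ ← ↲│ │ │ │
│ ┌─╴ ├─┘ │ │
│↓│   │   │ │
│ └───┴───┘ │
│↳ → → → → B│
└───────────┘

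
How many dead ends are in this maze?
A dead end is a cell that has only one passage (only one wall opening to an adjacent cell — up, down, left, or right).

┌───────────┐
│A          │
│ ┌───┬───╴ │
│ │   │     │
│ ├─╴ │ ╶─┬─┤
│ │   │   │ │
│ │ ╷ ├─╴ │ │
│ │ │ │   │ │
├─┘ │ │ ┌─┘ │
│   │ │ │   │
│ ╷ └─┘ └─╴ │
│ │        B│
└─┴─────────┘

Checking each cell for number of passages:

Dead ends found at positions:
  (1, 1)
  (2, 5)
  (3, 0)
  (4, 2)
  (4, 4)
  (5, 0)
Total dead ends: 6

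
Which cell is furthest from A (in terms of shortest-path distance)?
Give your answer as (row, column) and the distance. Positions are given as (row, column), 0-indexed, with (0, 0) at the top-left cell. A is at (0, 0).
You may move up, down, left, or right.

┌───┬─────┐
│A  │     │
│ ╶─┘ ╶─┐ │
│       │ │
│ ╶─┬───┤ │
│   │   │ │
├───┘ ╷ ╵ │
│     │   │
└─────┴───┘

Computing BFS distances from A to all cells:
Furthest cell: (3, 0)
Distance: 15 steps

Path from A to the furthest cell:

┌───┬─────┐
│A  │↱ → ↓│
│ ╶─┘ ╶─┐ │
│↳ → ↑  │↓│
│ ╶─┬───┤ │
│   │↓ ↰│↓│
├───┘ ╷ ╵ │
│B ← ↲│↑ ↲│
└─────┴───┘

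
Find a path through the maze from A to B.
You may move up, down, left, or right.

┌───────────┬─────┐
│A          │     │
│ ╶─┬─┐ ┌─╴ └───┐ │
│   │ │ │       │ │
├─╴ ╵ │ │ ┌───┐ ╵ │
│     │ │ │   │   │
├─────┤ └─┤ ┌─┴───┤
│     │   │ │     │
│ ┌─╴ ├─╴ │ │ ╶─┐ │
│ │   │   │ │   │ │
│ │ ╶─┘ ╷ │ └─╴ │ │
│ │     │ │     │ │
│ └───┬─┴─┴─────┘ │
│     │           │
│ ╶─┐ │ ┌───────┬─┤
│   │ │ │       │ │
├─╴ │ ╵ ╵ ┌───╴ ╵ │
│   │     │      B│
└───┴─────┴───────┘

Finding the shortest path through the maze:
Path length: 32 steps
Directions: right → right → right → down → down → down → right → down → left → down → left → left → up → right → up → left → left → down → down → down → right → right → down → down → right → right → up → right → right → right → down → right

Solution:

┌───────────┬─────┐
│A → → ↓    │     │
│ ╶─┬─┐ ┌─╴ └───┐ │
│   │ │↓│       │ │
├─╴ ╵ │ │ ┌───┐ ╵ │
│     │↓│ │   │   │
├─────┤ └─┤ ┌─┴───┤
│↓ ← ↰│↳ ↓│ │     │
│ ┌─╴ ├─╴ │ │ ╶─┐ │
│↓│↱ ↑│↓ ↲│ │   │ │
│ │ ╶─┘ ╷ │ └─╴ │ │
│↓│↑ ← ↲│ │     │ │
│ └───┬─┴─┴─────┘ │
│↳ → ↓│           │
│ ╶─┐ │ ┌───────┬─┤
│   │↓│ │↱ → → ↓│ │
├─╴ │ ╵ ╵ ┌───╴ ╵ │
│   │↳ → ↑│    ↳ B│
└───┴─────┴───────┘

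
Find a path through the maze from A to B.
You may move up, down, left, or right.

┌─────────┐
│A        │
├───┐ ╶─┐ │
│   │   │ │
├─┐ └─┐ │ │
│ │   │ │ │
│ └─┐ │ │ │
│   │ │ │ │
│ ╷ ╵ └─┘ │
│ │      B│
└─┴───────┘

Finding the shortest path through the maze:
Path length: 8 steps
Directions: right → right → right → right → down → down → down → down

Solution:

┌─────────┐
│A → → → ↓│
├───┐ ╶─┐ │
│   │   │↓│
├─┐ └─┐ │ │
│ │   │ │↓│
│ └─┐ │ │ │
│   │ │ │↓│
│ ╷ ╵ └─┘ │
│ │      B│
└─┴───────┘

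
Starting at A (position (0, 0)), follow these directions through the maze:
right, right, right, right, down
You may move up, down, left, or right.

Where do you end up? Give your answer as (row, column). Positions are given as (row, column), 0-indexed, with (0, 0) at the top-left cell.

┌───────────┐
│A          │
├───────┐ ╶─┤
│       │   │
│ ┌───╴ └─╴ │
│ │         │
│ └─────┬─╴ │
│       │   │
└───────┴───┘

Following directions step by step:
Start: (0, 0)
  right: (0, 0) → (0, 1)
  right: (0, 1) → (0, 2)
  right: (0, 2) → (0, 3)
  right: (0, 3) → (0, 4)
  down: (0, 4) → (1, 4)
Final position: (1, 4)

Path taken:

┌───────────┐
│A → → → ↓  │
├───────┐ ╶─┤
│       │B  │
│ ┌───╴ └─╴ │
│ │         │
│ └─────┬─╴ │
│       │   │
└───────┴───┘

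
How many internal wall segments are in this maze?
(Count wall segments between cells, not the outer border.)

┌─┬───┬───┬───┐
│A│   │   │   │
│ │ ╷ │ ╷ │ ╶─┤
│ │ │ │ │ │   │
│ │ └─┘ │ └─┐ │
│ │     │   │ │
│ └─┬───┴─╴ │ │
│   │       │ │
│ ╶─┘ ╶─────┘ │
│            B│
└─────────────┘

Counting internal wall segments:
Total internal walls: 24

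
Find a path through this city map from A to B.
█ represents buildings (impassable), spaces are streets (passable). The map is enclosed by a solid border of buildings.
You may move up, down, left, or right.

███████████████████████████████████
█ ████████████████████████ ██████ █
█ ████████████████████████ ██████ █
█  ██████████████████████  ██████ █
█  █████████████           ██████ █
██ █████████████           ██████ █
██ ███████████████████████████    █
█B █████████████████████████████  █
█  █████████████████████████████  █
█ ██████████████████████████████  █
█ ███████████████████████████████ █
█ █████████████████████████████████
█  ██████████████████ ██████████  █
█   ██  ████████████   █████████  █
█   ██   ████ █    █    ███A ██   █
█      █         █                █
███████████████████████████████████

Finding the shortest path from A to B:
Movement: cardinal only
Path length: 39 steps
Directions: down → left → left → left → left → left → left → left → left → left → up → left → left → down → left → left → left → left → left → left → left → left → up → left → left → down → left → left → left → up → up → left → up → left → up → up → up → up → up

Solution:

███████████████████████████████████
█ ████████████████████████ ██████ █
█ ████████████████████████ ██████ █
█  ██████████████████████  ██████ █
█  █████████████           ██████ █
██ █████████████           ██████ █
██ ███████████████████████████    █
█B █████████████████████████████  █
█↑ █████████████████████████████  █
█↑██████████████████████████████  █
█↑███████████████████████████████ █
█↑█████████████████████████████████
█↑↰██████████████████ ██████████  █
█ ↑↰██  ████████████   █████████  █
█  ↑██↓←↰████ █ ↓←↰█    ███A ██   █
█  ↑←←↲█↑←←←←←←←↲█↑←←←←←←←←↲      █
███████████████████████████████████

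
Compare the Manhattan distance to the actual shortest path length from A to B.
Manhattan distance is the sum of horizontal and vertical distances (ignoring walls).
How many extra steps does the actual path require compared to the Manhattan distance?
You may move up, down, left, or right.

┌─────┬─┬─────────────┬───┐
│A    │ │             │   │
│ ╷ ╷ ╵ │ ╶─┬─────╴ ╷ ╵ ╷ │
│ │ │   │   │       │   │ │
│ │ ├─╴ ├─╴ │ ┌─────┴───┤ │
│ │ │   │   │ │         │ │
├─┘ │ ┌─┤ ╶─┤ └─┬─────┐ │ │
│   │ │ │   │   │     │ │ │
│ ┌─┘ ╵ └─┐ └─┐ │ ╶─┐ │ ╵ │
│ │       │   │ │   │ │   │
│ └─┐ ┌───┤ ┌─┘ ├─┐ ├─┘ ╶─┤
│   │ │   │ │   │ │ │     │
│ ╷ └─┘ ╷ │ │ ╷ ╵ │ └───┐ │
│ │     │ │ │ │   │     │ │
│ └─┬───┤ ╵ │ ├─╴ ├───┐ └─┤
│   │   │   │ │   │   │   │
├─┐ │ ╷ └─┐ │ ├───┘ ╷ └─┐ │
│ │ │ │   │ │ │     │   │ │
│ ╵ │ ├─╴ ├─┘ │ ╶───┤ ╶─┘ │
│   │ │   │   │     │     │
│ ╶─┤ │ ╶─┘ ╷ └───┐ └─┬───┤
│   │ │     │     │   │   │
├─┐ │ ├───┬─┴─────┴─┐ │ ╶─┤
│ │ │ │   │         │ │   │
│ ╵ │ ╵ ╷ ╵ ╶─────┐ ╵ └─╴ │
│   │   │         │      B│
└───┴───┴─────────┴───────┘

Manhattan distance: |12 - 0| + |12 - 0| = 24
Actual path length: 74
Extra steps: 74 - 24 = 50

Solution:

┌─────┬─┬─────────────┬───┐
│A ↓  │ │↱ → → → → ↓  │   │
│ ╷ ╷ ╵ │ ╶─┬─────╴ ╷ ╵ ╷ │
│ │↓│   │↑ ↰│↓ ← ← ↲│   │ │
│ │ ├─╴ ├─╴ │ ┌─────┴───┤ │
│ │↓│   │↱ ↑│↓│         │ │
├─┘ │ ┌─┤ ╶─┤ └─┬─────┐ │ │
│↓ ↲│ │ │↑ ↰│↳ ↓│     │ │ │
│ ┌─┘ ╵ └─┐ └─┐ │ ╶─┐ │ ╵ │
│↓│       │↑  │↓│   │ │   │
│ └─┐ ┌───┤ ┌─┘ ├─┐ ├─┘ ╶─┤
│↳ ↓│ │↱ ↓│↑│↓ ↲│ │ │     │
│ ╷ └─┘ ╷ │ │ ╷ ╵ │ └───┐ │
│ │↳ → ↑│↓│↑│↓│   │     │ │
│ └─┬───┤ ╵ │ ├─╴ ├───┐ └─┤
│   │↓ ↰│↳ ↑│↓│   │   │   │
├─┐ │ ╷ └─┐ │ ├───┘ ╷ └─┐ │
│ │ │↓│↑ ↰│ │↓│     │   │ │
│ ╵ │ ├─╴ ├─┘ │ ╶───┤ ╶─┘ │
│   │↓│↱ ↑│↓ ↲│     │     │
│ ╶─┤ │ ╶─┘ ╷ └───┐ └─┬───┤
│   │↓│↑ ← ↲│     │   │   │
├─┐ │ ├───┬─┴─────┴─┐ │ ╶─┤
│ │ │↓│↱ ↓│↱ → → → ↓│ │   │
│ ╵ │ ╵ ╷ ╵ ╶─────┐ ╵ └─╴ │
│   │↳ ↑│↳ ↑      │↳ → → B│
└───┴───┴─────────┴───────┘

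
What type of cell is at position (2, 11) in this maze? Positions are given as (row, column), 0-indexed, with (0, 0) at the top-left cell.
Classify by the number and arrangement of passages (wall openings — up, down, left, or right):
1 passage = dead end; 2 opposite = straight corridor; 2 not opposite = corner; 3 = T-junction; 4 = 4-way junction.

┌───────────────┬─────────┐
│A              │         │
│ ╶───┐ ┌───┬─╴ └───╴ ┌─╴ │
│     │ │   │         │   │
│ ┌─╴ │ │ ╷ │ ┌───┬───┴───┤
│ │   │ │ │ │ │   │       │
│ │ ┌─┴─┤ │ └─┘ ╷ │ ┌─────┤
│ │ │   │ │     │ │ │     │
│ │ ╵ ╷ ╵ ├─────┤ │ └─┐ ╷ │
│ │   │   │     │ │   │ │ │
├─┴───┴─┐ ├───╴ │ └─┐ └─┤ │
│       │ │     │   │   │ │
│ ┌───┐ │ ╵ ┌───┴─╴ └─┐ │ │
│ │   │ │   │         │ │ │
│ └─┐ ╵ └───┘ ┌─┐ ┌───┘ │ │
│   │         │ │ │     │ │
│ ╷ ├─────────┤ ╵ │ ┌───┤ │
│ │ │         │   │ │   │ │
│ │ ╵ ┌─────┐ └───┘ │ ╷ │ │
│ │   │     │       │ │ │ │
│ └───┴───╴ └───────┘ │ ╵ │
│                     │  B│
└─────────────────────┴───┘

Checking cell at (2, 11):
Number of passages: 2
Cell type: straight corridor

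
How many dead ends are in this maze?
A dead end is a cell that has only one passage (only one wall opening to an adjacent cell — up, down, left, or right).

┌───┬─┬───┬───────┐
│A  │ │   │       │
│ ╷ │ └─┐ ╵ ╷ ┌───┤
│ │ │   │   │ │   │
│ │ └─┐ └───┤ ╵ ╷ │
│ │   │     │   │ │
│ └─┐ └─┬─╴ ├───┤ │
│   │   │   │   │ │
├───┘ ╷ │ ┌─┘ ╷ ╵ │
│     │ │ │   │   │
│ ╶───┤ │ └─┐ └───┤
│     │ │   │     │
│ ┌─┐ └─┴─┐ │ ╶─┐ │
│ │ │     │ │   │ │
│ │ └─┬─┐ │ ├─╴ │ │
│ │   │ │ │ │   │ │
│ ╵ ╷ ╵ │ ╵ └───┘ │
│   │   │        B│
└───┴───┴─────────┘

Checking each cell for number of passages:

Dead ends found at positions:
  (0, 2)
  (0, 3)
  (0, 8)
  (3, 1)
  (4, 5)
  (5, 3)
  (6, 1)
  (7, 3)
  (7, 6)
Total dead ends: 9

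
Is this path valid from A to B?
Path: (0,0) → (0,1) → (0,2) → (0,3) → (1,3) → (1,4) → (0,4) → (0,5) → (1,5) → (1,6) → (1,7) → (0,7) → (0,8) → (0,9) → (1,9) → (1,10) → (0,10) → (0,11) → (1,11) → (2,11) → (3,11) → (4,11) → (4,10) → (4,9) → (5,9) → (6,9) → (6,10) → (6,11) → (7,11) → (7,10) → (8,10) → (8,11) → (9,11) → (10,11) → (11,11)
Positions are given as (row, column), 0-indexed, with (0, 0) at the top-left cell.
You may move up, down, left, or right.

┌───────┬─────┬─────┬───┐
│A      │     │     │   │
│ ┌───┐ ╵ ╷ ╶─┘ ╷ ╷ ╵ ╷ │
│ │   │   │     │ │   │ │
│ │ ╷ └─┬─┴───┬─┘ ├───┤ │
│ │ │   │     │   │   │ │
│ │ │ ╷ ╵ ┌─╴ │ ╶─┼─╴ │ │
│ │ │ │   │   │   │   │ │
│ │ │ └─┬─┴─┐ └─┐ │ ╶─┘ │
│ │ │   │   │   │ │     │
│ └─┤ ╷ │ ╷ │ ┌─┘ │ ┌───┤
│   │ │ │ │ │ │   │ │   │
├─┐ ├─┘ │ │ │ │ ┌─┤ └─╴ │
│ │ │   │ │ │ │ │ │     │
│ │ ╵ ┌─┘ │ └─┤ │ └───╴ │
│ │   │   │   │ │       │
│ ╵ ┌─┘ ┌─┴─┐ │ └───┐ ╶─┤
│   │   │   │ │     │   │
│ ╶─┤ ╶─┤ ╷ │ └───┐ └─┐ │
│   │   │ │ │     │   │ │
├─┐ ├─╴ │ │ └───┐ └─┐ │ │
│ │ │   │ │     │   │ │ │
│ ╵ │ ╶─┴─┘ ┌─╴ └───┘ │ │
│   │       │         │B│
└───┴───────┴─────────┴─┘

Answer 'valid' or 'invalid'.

Checking path validity:
Result: All consecutive moves are passable.

valid

Correct solution:

┌───────┬─────┬─────┬───┐
│A → → ↓│↱ ↓  │↱ → ↓│↱ ↓│
│ ┌───┐ ╵ ╷ ╶─┘ ╷ ╷ ╵ ╷ │
│ │   │↳ ↑│↳ → ↑│ │↳ ↑│↓│
│ │ ╷ └─┬─┴───┬─┘ ├───┤ │
│ │ │   │     │   │   │↓│
│ │ │ ╷ ╵ ┌─╴ │ ╶─┼─╴ │ │
│ │ │ │   │   │   │   │↓│
│ │ │ └─┬─┴─┐ └─┐ │ ╶─┘ │
│ │ │   │   │   │ │↓ ← ↲│
│ └─┤ ╷ │ ╷ │ ┌─┘ │ ┌───┤
│   │ │ │ │ │ │   │↓│   │
├─┐ ├─┘ │ │ │ │ ┌─┤ └─╴ │
│ │ │   │ │ │ │ │ │↳ → ↓│
│ │ ╵ ┌─┘ │ └─┤ │ └───╴ │
│ │   │   │   │ │    ↓ ↲│
│ ╵ ┌─┘ ┌─┴─┐ │ └───┐ ╶─┤
│   │   │   │ │     │↳ ↓│
│ ╶─┤ ╶─┤ ╷ │ └───┐ └─┐ │
│   │   │ │ │     │   │↓│
├─┐ ├─╴ │ │ └───┐ └─┐ │ │
│ │ │   │ │     │   │ │↓│
│ ╵ │ ╶─┴─┘ ┌─╴ └───┘ │ │
│   │       │         │B│
└───┴───────┴─────────┴─┘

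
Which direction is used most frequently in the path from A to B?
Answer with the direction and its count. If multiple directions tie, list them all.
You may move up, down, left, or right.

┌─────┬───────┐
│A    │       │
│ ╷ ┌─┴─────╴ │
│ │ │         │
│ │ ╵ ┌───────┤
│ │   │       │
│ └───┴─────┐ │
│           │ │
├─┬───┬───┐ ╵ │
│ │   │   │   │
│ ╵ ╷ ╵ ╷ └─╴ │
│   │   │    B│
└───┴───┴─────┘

Directions: down, down, down, right, right, right, right, right, down, right, down
Counts: {'down': 5, 'right': 6}
Most common: right (6 times)

Solution:

┌─────┬───────┐
│A    │       │
│ ╷ ┌─┴─────╴ │
│↓│ │         │
│ │ ╵ ┌───────┤
│↓│   │       │
│ └───┴─────┐ │
│↳ → → → → ↓│ │
├─┬───┬───┐ ╵ │
│ │   │   │↳ ↓│
│ ╵ ╷ ╵ ╷ └─╴ │
│   │   │    B│
└───┴───┴─────┘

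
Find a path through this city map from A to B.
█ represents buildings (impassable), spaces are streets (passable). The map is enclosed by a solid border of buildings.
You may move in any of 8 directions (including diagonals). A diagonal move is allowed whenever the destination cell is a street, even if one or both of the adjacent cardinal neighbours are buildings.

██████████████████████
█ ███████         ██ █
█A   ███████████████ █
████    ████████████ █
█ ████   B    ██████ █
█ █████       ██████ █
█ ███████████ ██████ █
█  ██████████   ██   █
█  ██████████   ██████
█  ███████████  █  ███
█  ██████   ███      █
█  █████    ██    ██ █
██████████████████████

Finding the shortest path from A to B:
Movement: 8-directional
Path length: 8 steps
Directions: right → right → right → down-right → right → right → down-right → right

Solution:

██████████████████████
█ ███████         ██ █
█A→→↘███████████████ █
████ →→↘████████████ █
█ ████  →B    ██████ █
█ █████       ██████ █
█ ███████████ ██████ █
█  ██████████   ██   █
█  ██████████   ██████
█  ███████████  █  ███
█  ██████   ███      █
█  █████    ██    ██ █
██████████████████████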